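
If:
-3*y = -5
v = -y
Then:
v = -5/3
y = 5/3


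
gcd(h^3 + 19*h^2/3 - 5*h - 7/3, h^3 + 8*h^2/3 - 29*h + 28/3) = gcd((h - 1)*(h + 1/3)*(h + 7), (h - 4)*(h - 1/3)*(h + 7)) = h + 7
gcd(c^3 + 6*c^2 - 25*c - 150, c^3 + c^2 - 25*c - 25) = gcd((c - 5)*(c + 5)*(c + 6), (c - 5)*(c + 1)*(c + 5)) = c^2 - 25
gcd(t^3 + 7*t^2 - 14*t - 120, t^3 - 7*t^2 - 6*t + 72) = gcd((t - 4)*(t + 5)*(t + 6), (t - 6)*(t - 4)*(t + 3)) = t - 4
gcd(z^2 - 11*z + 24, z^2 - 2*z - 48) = z - 8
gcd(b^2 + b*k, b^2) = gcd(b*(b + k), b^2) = b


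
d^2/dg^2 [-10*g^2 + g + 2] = -20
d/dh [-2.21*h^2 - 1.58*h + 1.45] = -4.42*h - 1.58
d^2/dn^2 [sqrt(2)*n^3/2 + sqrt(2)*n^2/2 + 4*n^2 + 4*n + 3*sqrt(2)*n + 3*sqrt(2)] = 3*sqrt(2)*n + sqrt(2) + 8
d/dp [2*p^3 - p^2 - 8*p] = 6*p^2 - 2*p - 8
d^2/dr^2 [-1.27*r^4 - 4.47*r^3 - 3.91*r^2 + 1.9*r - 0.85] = -15.24*r^2 - 26.82*r - 7.82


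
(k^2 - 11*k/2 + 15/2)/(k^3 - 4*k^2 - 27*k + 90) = (k - 5/2)/(k^2 - k - 30)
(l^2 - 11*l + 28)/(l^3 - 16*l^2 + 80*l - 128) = (l - 7)/(l^2 - 12*l + 32)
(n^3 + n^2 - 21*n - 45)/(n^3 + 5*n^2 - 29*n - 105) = (n + 3)/(n + 7)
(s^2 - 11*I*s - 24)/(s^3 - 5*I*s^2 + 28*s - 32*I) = (s - 3*I)/(s^2 + 3*I*s + 4)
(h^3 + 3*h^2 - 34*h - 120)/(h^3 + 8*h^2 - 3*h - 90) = (h^2 - 2*h - 24)/(h^2 + 3*h - 18)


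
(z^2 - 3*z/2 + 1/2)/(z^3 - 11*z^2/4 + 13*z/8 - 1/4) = 4*(z - 1)/(4*z^2 - 9*z + 2)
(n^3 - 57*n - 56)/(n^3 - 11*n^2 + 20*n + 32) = (n + 7)/(n - 4)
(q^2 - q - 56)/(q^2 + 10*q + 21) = (q - 8)/(q + 3)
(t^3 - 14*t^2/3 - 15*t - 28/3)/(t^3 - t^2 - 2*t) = (3*t^2 - 17*t - 28)/(3*t*(t - 2))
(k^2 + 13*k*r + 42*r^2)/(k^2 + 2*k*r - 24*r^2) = (-k - 7*r)/(-k + 4*r)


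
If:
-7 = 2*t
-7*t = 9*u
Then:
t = -7/2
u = 49/18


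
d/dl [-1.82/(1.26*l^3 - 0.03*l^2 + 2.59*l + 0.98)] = (6.8796*l^2 - 0.1092*l + 4.7138)/(1.26*l^3 - 0.03*l^2 + 2.59*l + 0.98)^2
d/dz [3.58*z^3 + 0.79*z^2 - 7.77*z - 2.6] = 10.74*z^2 + 1.58*z - 7.77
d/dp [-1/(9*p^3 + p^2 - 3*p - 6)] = (27*p^2 + 2*p - 3)/(9*p^3 + p^2 - 3*p - 6)^2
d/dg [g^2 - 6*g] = 2*g - 6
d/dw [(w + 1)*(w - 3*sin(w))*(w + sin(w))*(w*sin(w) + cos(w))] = w*(w + 1)*(w - 3*sin(w))*(w + sin(w))*cos(w) + (w + 1)*(w - 3*sin(w))*(w*sin(w) + cos(w))*(cos(w) + 1) - (w + 1)*(w + sin(w))*(w*sin(w) + cos(w))*(3*cos(w) - 1) + (w - 3*sin(w))*(w + sin(w))*(w*sin(w) + cos(w))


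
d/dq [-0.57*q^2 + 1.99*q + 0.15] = 1.99 - 1.14*q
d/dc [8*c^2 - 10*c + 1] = 16*c - 10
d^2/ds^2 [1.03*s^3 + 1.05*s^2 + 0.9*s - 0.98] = 6.18*s + 2.1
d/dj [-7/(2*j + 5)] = 14/(2*j + 5)^2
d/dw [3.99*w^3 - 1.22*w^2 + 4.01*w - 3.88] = 11.97*w^2 - 2.44*w + 4.01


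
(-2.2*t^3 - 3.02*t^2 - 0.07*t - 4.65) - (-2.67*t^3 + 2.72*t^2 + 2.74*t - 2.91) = 0.47*t^3 - 5.74*t^2 - 2.81*t - 1.74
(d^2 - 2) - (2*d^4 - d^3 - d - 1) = -2*d^4 + d^3 + d^2 + d - 1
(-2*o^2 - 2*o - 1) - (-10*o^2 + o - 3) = 8*o^2 - 3*o + 2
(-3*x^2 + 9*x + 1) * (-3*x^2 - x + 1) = 9*x^4 - 24*x^3 - 15*x^2 + 8*x + 1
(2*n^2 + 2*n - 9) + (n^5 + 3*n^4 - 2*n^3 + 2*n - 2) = n^5 + 3*n^4 - 2*n^3 + 2*n^2 + 4*n - 11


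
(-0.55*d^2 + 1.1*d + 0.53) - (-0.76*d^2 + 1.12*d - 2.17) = 0.21*d^2 - 0.02*d + 2.7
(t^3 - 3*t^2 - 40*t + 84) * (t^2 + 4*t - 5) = t^5 + t^4 - 57*t^3 - 61*t^2 + 536*t - 420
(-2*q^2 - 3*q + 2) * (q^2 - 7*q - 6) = -2*q^4 + 11*q^3 + 35*q^2 + 4*q - 12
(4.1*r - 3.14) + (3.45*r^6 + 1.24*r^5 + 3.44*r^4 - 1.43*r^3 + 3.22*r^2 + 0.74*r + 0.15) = 3.45*r^6 + 1.24*r^5 + 3.44*r^4 - 1.43*r^3 + 3.22*r^2 + 4.84*r - 2.99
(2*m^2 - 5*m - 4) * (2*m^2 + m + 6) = 4*m^4 - 8*m^3 - m^2 - 34*m - 24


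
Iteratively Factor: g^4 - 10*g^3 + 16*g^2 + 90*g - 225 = (g - 5)*(g^3 - 5*g^2 - 9*g + 45) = (g - 5)*(g + 3)*(g^2 - 8*g + 15) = (g - 5)*(g - 3)*(g + 3)*(g - 5)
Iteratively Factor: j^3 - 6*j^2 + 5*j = (j - 5)*(j^2 - j) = j*(j - 5)*(j - 1)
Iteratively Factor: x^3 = (x)*(x^2) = x^2*(x)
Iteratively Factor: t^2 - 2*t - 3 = (t - 3)*(t + 1)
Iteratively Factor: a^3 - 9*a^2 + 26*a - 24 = (a - 3)*(a^2 - 6*a + 8) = (a - 3)*(a - 2)*(a - 4)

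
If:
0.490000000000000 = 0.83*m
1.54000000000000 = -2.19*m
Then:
No Solution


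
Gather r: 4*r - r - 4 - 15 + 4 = 3*r - 15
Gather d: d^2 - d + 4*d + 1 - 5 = d^2 + 3*d - 4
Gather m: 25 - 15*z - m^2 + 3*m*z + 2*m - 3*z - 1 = -m^2 + m*(3*z + 2) - 18*z + 24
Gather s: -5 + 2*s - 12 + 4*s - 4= 6*s - 21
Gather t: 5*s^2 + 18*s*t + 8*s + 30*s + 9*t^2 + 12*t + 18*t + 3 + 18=5*s^2 + 38*s + 9*t^2 + t*(18*s + 30) + 21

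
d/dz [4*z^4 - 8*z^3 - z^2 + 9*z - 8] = 16*z^3 - 24*z^2 - 2*z + 9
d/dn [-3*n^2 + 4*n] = 4 - 6*n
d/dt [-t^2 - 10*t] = -2*t - 10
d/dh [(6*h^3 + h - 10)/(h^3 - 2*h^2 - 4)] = (-h*(3*h - 4)*(6*h^3 + h - 10) + (-18*h^2 - 1)*(-h^3 + 2*h^2 + 4))/(-h^3 + 2*h^2 + 4)^2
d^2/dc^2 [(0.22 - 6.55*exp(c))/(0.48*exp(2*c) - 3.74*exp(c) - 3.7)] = (-1.50912*exp(4*c) - 11.555808*exp(3*c) - 70.981632*exp(2*c) + 95.279052*exp(c) - 92.71386)*exp(c)/(0.110592*exp(6*c) - 2.585088*exp(5*c) + 17.584704*exp(4*c) - 12.460184*exp(3*c) - 135.54876*exp(2*c) - 153.6018*exp(c) - 50.653)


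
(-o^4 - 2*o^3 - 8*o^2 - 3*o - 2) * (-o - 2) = o^5 + 4*o^4 + 12*o^3 + 19*o^2 + 8*o + 4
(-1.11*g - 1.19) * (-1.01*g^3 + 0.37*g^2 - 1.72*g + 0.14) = 1.1211*g^4 + 0.7912*g^3 + 1.4689*g^2 + 1.8914*g - 0.1666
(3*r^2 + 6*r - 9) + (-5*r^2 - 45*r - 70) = -2*r^2 - 39*r - 79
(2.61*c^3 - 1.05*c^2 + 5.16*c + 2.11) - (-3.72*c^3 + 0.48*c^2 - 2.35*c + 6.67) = 6.33*c^3 - 1.53*c^2 + 7.51*c - 4.56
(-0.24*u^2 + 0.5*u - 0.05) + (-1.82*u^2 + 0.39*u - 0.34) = -2.06*u^2 + 0.89*u - 0.39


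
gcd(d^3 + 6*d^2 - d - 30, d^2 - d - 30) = d + 5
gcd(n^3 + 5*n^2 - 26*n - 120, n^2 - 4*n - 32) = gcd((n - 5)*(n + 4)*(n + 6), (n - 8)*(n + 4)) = n + 4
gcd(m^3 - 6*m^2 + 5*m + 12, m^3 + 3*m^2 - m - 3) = m + 1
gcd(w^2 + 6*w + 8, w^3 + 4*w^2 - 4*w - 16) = w^2 + 6*w + 8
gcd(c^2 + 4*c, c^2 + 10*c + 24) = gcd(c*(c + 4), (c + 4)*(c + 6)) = c + 4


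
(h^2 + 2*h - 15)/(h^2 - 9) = (h + 5)/(h + 3)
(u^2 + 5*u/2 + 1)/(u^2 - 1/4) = 2*(u + 2)/(2*u - 1)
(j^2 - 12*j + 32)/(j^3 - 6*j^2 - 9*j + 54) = (j^2 - 12*j + 32)/(j^3 - 6*j^2 - 9*j + 54)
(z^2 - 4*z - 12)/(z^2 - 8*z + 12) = (z + 2)/(z - 2)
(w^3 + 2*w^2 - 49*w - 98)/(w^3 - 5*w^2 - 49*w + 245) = (w + 2)/(w - 5)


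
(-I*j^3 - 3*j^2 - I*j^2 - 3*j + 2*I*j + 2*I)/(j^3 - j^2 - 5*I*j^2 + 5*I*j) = (-I*j^3 - j^2*(3 + I) + j*(-3 + 2*I) + 2*I)/(j*(j^2 - j*(1 + 5*I) + 5*I))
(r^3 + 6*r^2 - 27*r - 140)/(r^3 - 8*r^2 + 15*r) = (r^2 + 11*r + 28)/(r*(r - 3))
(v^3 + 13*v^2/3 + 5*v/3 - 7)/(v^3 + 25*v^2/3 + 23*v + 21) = (v - 1)/(v + 3)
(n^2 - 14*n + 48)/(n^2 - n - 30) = (n - 8)/(n + 5)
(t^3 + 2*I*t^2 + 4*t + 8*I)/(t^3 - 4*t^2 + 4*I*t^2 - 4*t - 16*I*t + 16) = (t - 2*I)/(t - 4)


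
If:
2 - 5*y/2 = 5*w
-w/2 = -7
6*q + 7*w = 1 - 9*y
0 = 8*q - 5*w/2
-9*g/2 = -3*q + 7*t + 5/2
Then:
No Solution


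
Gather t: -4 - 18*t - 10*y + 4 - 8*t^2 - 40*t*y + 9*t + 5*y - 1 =-8*t^2 + t*(-40*y - 9) - 5*y - 1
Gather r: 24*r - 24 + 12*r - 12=36*r - 36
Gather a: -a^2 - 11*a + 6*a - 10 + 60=-a^2 - 5*a + 50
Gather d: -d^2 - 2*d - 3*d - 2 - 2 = -d^2 - 5*d - 4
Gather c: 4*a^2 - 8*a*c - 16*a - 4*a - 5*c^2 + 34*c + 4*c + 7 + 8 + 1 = 4*a^2 - 20*a - 5*c^2 + c*(38 - 8*a) + 16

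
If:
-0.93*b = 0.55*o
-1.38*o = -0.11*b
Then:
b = 0.00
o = 0.00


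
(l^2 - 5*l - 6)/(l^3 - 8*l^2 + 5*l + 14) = (l - 6)/(l^2 - 9*l + 14)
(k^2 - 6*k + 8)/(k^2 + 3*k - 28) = (k - 2)/(k + 7)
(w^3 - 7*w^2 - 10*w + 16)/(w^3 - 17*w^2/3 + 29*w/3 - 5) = 3*(w^2 - 6*w - 16)/(3*w^2 - 14*w + 15)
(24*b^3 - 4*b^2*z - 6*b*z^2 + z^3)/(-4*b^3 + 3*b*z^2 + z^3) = (12*b^2 - 8*b*z + z^2)/(-2*b^2 + b*z + z^2)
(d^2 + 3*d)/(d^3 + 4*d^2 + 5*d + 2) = d*(d + 3)/(d^3 + 4*d^2 + 5*d + 2)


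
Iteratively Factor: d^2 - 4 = (d + 2)*(d - 2)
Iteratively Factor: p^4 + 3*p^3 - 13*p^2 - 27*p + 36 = (p + 3)*(p^3 - 13*p + 12) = (p - 1)*(p + 3)*(p^2 + p - 12) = (p - 1)*(p + 3)*(p + 4)*(p - 3)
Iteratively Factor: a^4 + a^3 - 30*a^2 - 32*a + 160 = (a - 2)*(a^3 + 3*a^2 - 24*a - 80) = (a - 2)*(a + 4)*(a^2 - a - 20) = (a - 2)*(a + 4)^2*(a - 5)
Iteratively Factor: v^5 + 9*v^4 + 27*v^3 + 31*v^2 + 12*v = (v + 3)*(v^4 + 6*v^3 + 9*v^2 + 4*v) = v*(v + 3)*(v^3 + 6*v^2 + 9*v + 4) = v*(v + 1)*(v + 3)*(v^2 + 5*v + 4) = v*(v + 1)*(v + 3)*(v + 4)*(v + 1)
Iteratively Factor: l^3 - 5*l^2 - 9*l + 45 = (l - 5)*(l^2 - 9) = (l - 5)*(l - 3)*(l + 3)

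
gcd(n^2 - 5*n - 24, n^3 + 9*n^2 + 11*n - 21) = n + 3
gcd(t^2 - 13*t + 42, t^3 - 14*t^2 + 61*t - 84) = t - 7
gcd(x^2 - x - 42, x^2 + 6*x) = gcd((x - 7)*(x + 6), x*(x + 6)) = x + 6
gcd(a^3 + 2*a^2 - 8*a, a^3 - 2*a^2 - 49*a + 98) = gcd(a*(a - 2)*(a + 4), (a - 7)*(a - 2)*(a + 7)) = a - 2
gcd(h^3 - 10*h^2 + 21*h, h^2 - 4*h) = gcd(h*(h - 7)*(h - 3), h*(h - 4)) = h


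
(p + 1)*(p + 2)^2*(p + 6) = p^4 + 11*p^3 + 38*p^2 + 52*p + 24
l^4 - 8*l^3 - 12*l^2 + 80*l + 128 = (l - 8)*(l - 4)*(l + 2)^2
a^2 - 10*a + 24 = (a - 6)*(a - 4)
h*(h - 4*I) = h^2 - 4*I*h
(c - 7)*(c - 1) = c^2 - 8*c + 7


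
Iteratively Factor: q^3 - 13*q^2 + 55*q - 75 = (q - 5)*(q^2 - 8*q + 15) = (q - 5)^2*(q - 3)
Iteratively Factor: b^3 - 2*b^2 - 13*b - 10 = (b + 2)*(b^2 - 4*b - 5) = (b - 5)*(b + 2)*(b + 1)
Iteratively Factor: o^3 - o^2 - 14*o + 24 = (o - 3)*(o^2 + 2*o - 8) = (o - 3)*(o + 4)*(o - 2)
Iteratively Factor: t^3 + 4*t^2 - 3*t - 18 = (t + 3)*(t^2 + t - 6) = (t + 3)^2*(t - 2)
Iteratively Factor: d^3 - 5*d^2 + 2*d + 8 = (d - 4)*(d^2 - d - 2) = (d - 4)*(d - 2)*(d + 1)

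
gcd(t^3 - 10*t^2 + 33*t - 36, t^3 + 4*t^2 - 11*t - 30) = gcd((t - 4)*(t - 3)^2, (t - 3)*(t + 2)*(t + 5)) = t - 3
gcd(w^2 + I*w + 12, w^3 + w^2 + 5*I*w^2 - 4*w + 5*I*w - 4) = w + 4*I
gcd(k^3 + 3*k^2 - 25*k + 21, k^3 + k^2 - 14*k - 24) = 1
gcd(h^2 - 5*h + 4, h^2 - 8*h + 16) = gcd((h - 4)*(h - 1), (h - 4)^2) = h - 4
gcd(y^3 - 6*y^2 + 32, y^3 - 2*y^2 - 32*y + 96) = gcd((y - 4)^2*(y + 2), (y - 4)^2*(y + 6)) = y^2 - 8*y + 16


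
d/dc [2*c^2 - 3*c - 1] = 4*c - 3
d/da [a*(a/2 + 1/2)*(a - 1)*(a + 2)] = 2*a^3 + 3*a^2 - a - 1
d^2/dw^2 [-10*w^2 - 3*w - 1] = -20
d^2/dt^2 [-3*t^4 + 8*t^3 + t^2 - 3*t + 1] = -36*t^2 + 48*t + 2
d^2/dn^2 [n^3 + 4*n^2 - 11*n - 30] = 6*n + 8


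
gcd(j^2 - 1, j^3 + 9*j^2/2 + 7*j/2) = j + 1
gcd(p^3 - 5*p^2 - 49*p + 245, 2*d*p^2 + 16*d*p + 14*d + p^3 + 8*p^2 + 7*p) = p + 7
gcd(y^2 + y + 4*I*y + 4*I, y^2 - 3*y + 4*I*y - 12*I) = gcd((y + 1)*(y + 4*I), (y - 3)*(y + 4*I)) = y + 4*I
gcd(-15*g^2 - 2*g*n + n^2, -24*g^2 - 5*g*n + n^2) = 3*g + n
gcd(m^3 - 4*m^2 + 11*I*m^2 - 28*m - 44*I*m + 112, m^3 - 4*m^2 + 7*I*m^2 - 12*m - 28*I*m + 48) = m^2 + m*(-4 + 4*I) - 16*I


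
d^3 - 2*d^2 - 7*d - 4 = (d - 4)*(d + 1)^2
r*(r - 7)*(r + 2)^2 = r^4 - 3*r^3 - 24*r^2 - 28*r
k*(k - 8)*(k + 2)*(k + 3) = k^4 - 3*k^3 - 34*k^2 - 48*k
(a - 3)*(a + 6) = a^2 + 3*a - 18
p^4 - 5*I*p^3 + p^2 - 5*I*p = p*(p - 5*I)*(p - I)*(p + I)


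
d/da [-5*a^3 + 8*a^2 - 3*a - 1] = -15*a^2 + 16*a - 3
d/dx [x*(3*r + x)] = 3*r + 2*x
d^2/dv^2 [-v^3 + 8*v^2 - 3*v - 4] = 16 - 6*v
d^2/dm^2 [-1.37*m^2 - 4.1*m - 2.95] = -2.74000000000000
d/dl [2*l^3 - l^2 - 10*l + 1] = 6*l^2 - 2*l - 10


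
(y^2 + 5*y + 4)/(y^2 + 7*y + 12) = (y + 1)/(y + 3)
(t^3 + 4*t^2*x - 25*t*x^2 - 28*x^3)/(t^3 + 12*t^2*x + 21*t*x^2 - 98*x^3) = (-t^2 + 3*t*x + 4*x^2)/(-t^2 - 5*t*x + 14*x^2)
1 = 1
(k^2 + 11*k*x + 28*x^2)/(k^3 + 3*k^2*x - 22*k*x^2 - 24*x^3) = (k^2 + 11*k*x + 28*x^2)/(k^3 + 3*k^2*x - 22*k*x^2 - 24*x^3)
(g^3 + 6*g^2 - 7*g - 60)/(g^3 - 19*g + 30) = (g + 4)/(g - 2)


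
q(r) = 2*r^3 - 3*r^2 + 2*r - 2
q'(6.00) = 182.00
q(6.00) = 334.00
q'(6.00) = 182.00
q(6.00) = 334.00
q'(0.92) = 1.56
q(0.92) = -1.14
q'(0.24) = 0.91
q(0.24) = -1.67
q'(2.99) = 37.70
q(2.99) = 30.62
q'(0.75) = 0.88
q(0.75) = -1.34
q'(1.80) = 10.64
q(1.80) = 3.54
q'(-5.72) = 232.63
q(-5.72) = -485.89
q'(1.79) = 10.48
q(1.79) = 3.44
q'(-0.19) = 3.36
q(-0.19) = -2.50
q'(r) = 6*r^2 - 6*r + 2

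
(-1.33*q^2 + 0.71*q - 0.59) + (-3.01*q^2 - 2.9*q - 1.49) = -4.34*q^2 - 2.19*q - 2.08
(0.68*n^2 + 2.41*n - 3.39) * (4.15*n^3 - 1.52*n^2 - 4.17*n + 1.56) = 2.822*n^5 + 8.9679*n^4 - 20.5673*n^3 - 3.8361*n^2 + 17.8959*n - 5.2884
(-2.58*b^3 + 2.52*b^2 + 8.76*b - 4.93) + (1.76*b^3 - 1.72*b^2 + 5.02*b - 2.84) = -0.82*b^3 + 0.8*b^2 + 13.78*b - 7.77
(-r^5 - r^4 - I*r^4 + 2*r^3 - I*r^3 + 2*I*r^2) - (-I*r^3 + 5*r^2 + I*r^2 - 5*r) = -r^5 - r^4 - I*r^4 + 2*r^3 - 5*r^2 + I*r^2 + 5*r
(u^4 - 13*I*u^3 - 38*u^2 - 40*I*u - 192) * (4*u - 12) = 4*u^5 - 12*u^4 - 52*I*u^4 - 152*u^3 + 156*I*u^3 + 456*u^2 - 160*I*u^2 - 768*u + 480*I*u + 2304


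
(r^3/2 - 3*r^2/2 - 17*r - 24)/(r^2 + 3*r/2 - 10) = (r^3 - 3*r^2 - 34*r - 48)/(2*r^2 + 3*r - 20)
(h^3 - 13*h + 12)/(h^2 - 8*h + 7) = (h^2 + h - 12)/(h - 7)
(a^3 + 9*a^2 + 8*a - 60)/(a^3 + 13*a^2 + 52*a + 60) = (a - 2)/(a + 2)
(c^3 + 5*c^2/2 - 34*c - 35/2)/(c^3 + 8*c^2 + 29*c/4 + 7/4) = 2*(c - 5)/(2*c + 1)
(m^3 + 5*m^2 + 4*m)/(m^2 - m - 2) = m*(m + 4)/(m - 2)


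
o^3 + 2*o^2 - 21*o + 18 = (o - 3)*(o - 1)*(o + 6)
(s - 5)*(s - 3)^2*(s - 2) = s^4 - 13*s^3 + 61*s^2 - 123*s + 90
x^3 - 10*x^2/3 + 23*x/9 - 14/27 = (x - 7/3)*(x - 2/3)*(x - 1/3)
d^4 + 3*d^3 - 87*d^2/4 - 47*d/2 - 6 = (d - 4)*(d + 1/2)^2*(d + 6)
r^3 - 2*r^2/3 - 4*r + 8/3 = (r - 2)*(r - 2/3)*(r + 2)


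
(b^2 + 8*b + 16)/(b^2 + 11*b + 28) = (b + 4)/(b + 7)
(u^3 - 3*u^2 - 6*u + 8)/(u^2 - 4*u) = u + 1 - 2/u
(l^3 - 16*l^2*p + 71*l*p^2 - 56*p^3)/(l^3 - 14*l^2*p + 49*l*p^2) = (-l^2 + 9*l*p - 8*p^2)/(l*(-l + 7*p))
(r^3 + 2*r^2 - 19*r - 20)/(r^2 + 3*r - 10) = (r^2 - 3*r - 4)/(r - 2)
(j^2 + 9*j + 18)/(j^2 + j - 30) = (j + 3)/(j - 5)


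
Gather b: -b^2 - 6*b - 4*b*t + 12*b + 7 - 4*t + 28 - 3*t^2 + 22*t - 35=-b^2 + b*(6 - 4*t) - 3*t^2 + 18*t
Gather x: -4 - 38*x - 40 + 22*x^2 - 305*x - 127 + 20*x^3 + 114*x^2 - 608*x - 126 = 20*x^3 + 136*x^2 - 951*x - 297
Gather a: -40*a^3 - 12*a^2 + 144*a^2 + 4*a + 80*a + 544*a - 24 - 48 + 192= -40*a^3 + 132*a^2 + 628*a + 120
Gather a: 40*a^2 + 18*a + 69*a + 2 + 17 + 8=40*a^2 + 87*a + 27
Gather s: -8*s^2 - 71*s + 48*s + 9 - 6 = -8*s^2 - 23*s + 3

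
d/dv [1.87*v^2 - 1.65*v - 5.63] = 3.74*v - 1.65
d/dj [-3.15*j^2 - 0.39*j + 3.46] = -6.3*j - 0.39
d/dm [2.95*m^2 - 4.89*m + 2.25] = 5.9*m - 4.89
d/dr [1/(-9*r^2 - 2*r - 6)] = 2*(9*r + 1)/(9*r^2 + 2*r + 6)^2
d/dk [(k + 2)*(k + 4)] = 2*k + 6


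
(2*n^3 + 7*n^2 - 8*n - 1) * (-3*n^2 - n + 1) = -6*n^5 - 23*n^4 + 19*n^3 + 18*n^2 - 7*n - 1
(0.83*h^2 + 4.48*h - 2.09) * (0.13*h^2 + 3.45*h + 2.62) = 0.1079*h^4 + 3.4459*h^3 + 17.3589*h^2 + 4.5271*h - 5.4758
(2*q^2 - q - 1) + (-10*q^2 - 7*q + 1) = -8*q^2 - 8*q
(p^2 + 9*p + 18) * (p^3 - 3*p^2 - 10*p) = p^5 + 6*p^4 - 19*p^3 - 144*p^2 - 180*p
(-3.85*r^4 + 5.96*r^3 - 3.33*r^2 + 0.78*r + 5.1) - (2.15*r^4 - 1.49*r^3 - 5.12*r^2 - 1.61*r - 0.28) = -6.0*r^4 + 7.45*r^3 + 1.79*r^2 + 2.39*r + 5.38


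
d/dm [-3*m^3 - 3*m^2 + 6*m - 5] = -9*m^2 - 6*m + 6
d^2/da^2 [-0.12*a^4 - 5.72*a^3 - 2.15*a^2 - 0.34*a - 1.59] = -1.44*a^2 - 34.32*a - 4.3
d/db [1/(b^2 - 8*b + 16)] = 2*(4 - b)/(b^2 - 8*b + 16)^2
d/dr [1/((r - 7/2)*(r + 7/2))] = -32*r/(16*r^4 - 392*r^2 + 2401)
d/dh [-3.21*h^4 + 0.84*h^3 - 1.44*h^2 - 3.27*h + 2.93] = -12.84*h^3 + 2.52*h^2 - 2.88*h - 3.27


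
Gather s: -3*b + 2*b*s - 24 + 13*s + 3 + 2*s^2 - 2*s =-3*b + 2*s^2 + s*(2*b + 11) - 21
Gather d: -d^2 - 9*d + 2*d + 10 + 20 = -d^2 - 7*d + 30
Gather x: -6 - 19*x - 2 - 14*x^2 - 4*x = -14*x^2 - 23*x - 8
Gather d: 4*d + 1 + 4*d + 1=8*d + 2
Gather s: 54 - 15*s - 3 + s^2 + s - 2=s^2 - 14*s + 49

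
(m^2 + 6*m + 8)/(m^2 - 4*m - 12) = (m + 4)/(m - 6)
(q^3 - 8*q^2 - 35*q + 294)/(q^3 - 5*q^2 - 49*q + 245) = (q^2 - q - 42)/(q^2 + 2*q - 35)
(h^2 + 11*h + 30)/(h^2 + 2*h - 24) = (h + 5)/(h - 4)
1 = 1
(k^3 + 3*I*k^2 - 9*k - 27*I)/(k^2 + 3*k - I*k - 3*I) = (k^2 + 3*k*(-1 + I) - 9*I)/(k - I)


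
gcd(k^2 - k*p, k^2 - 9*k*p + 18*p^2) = 1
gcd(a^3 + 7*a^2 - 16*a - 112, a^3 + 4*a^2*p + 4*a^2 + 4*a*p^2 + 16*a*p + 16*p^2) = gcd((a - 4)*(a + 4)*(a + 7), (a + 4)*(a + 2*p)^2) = a + 4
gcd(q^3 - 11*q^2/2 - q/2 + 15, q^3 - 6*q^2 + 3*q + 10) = q^2 - 7*q + 10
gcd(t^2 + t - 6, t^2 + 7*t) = 1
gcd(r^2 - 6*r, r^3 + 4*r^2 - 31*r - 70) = 1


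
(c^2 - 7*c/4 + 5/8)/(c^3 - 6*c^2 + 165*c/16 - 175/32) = 4*(2*c - 1)/(8*c^2 - 38*c + 35)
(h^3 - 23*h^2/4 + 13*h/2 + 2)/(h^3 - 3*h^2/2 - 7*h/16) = 4*(h^2 - 6*h + 8)/(h*(4*h - 7))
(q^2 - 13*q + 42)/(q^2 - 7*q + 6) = (q - 7)/(q - 1)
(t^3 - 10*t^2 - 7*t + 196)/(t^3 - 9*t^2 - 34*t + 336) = (t^2 - 3*t - 28)/(t^2 - 2*t - 48)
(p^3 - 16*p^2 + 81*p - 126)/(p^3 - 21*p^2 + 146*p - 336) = (p - 3)/(p - 8)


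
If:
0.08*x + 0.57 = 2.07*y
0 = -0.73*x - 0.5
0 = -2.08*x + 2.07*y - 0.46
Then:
No Solution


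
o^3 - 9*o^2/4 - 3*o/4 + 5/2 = (o - 2)*(o - 5/4)*(o + 1)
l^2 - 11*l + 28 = (l - 7)*(l - 4)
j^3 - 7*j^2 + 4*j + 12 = (j - 6)*(j - 2)*(j + 1)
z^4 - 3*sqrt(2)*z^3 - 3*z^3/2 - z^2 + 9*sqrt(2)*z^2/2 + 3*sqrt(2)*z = z*(z - 2)*(z + 1/2)*(z - 3*sqrt(2))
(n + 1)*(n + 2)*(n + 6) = n^3 + 9*n^2 + 20*n + 12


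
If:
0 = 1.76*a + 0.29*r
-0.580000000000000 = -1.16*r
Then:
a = -0.08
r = 0.50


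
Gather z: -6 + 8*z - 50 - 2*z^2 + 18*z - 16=-2*z^2 + 26*z - 72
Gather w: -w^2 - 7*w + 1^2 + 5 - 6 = -w^2 - 7*w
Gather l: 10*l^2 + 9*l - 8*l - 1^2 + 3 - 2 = 10*l^2 + l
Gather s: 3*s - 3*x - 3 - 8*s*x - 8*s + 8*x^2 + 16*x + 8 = s*(-8*x - 5) + 8*x^2 + 13*x + 5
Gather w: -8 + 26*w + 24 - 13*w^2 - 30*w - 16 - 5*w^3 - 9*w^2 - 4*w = -5*w^3 - 22*w^2 - 8*w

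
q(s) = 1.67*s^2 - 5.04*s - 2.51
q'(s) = 3.34*s - 5.04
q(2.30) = -5.27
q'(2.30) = 2.64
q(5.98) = 27.07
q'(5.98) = 14.93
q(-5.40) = 73.40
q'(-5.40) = -23.08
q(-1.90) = 13.09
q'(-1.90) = -11.39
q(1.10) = -6.03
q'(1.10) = -1.37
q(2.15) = -5.63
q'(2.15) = 2.14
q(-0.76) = 2.28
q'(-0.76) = -7.58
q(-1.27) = 6.58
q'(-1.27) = -9.28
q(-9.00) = 178.12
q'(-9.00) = -35.10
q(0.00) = -2.51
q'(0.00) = -5.04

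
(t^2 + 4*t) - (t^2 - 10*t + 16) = 14*t - 16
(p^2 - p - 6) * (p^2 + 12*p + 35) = p^4 + 11*p^3 + 17*p^2 - 107*p - 210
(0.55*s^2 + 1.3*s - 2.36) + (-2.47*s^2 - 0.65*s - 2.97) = -1.92*s^2 + 0.65*s - 5.33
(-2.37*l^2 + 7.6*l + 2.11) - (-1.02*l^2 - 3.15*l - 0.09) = -1.35*l^2 + 10.75*l + 2.2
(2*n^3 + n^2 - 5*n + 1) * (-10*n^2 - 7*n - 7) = -20*n^5 - 24*n^4 + 29*n^3 + 18*n^2 + 28*n - 7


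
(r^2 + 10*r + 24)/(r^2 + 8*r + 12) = (r + 4)/(r + 2)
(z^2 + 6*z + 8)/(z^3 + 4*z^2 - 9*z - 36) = (z + 2)/(z^2 - 9)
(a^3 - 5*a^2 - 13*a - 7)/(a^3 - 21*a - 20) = (a^2 - 6*a - 7)/(a^2 - a - 20)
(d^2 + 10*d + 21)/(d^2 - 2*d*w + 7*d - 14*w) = (-d - 3)/(-d + 2*w)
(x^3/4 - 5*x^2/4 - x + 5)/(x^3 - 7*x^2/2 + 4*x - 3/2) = (x^3 - 5*x^2 - 4*x + 20)/(2*(2*x^3 - 7*x^2 + 8*x - 3))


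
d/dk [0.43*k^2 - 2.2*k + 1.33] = 0.86*k - 2.2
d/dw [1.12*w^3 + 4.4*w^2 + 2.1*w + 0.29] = 3.36*w^2 + 8.8*w + 2.1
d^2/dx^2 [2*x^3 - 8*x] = 12*x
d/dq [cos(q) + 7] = -sin(q)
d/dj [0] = 0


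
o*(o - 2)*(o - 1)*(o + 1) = o^4 - 2*o^3 - o^2 + 2*o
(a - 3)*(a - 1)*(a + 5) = a^3 + a^2 - 17*a + 15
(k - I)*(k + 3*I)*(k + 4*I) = k^3 + 6*I*k^2 - 5*k + 12*I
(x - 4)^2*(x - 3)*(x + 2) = x^4 - 9*x^3 + 18*x^2 + 32*x - 96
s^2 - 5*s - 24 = (s - 8)*(s + 3)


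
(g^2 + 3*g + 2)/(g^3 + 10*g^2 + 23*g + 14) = 1/(g + 7)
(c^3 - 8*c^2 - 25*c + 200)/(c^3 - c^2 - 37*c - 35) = (c^2 - 13*c + 40)/(c^2 - 6*c - 7)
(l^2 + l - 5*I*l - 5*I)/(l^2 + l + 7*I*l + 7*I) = (l - 5*I)/(l + 7*I)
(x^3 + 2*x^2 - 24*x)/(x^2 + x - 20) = x*(x + 6)/(x + 5)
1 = 1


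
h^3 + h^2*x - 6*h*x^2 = h*(h - 2*x)*(h + 3*x)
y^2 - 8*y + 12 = (y - 6)*(y - 2)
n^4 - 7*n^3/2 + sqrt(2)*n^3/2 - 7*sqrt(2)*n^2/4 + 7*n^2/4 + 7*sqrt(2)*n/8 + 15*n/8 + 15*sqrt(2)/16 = (n - 5/2)*(n - 3/2)*(n + 1/2)*(n + sqrt(2)/2)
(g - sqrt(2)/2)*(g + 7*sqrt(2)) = g^2 + 13*sqrt(2)*g/2 - 7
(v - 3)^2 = v^2 - 6*v + 9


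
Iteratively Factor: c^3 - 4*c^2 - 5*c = (c - 5)*(c^2 + c) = c*(c - 5)*(c + 1)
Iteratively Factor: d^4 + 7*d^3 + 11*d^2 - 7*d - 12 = (d + 1)*(d^3 + 6*d^2 + 5*d - 12) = (d + 1)*(d + 4)*(d^2 + 2*d - 3) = (d - 1)*(d + 1)*(d + 4)*(d + 3)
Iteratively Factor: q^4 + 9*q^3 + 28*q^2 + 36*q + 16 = (q + 2)*(q^3 + 7*q^2 + 14*q + 8) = (q + 2)^2*(q^2 + 5*q + 4) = (q + 1)*(q + 2)^2*(q + 4)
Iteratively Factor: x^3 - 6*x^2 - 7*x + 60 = (x - 4)*(x^2 - 2*x - 15) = (x - 5)*(x - 4)*(x + 3)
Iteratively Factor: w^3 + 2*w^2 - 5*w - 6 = (w - 2)*(w^2 + 4*w + 3) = (w - 2)*(w + 3)*(w + 1)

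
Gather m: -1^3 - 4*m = -4*m - 1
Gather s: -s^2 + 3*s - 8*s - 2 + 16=-s^2 - 5*s + 14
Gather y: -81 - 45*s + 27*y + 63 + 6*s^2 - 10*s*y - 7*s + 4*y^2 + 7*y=6*s^2 - 52*s + 4*y^2 + y*(34 - 10*s) - 18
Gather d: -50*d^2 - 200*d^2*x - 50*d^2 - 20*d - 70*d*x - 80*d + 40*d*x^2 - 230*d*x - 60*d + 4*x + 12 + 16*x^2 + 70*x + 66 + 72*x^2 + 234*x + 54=d^2*(-200*x - 100) + d*(40*x^2 - 300*x - 160) + 88*x^2 + 308*x + 132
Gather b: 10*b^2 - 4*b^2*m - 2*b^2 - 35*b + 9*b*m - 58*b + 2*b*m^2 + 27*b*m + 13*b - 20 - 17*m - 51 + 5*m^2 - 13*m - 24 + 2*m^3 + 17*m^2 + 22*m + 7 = b^2*(8 - 4*m) + b*(2*m^2 + 36*m - 80) + 2*m^3 + 22*m^2 - 8*m - 88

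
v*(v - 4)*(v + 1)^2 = v^4 - 2*v^3 - 7*v^2 - 4*v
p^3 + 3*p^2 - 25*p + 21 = (p - 3)*(p - 1)*(p + 7)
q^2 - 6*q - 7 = (q - 7)*(q + 1)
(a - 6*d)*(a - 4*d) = a^2 - 10*a*d + 24*d^2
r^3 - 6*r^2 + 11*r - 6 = (r - 3)*(r - 2)*(r - 1)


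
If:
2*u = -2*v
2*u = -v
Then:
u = 0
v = 0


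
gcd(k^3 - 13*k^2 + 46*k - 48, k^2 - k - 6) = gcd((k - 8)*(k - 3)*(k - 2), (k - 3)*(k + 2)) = k - 3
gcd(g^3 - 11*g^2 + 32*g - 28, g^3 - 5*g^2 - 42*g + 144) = 1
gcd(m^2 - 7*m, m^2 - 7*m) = m^2 - 7*m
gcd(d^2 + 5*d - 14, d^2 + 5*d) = 1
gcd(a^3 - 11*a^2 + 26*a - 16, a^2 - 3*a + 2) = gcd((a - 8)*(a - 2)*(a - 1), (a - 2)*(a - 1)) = a^2 - 3*a + 2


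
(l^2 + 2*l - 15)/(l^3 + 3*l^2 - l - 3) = (l^2 + 2*l - 15)/(l^3 + 3*l^2 - l - 3)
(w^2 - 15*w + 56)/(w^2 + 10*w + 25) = (w^2 - 15*w + 56)/(w^2 + 10*w + 25)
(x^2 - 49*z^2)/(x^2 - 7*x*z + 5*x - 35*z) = (x + 7*z)/(x + 5)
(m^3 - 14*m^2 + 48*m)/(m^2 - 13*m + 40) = m*(m - 6)/(m - 5)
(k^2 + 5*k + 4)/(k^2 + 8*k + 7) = (k + 4)/(k + 7)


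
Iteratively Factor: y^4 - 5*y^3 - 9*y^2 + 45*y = (y - 5)*(y^3 - 9*y) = y*(y - 5)*(y^2 - 9) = y*(y - 5)*(y + 3)*(y - 3)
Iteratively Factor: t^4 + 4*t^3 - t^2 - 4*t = (t + 4)*(t^3 - t) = (t + 1)*(t + 4)*(t^2 - t) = (t - 1)*(t + 1)*(t + 4)*(t)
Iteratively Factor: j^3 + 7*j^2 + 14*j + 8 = (j + 1)*(j^2 + 6*j + 8) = (j + 1)*(j + 4)*(j + 2)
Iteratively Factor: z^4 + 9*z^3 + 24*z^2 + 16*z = (z)*(z^3 + 9*z^2 + 24*z + 16) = z*(z + 4)*(z^2 + 5*z + 4) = z*(z + 1)*(z + 4)*(z + 4)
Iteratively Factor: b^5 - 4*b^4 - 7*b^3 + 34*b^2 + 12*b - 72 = (b - 3)*(b^4 - b^3 - 10*b^2 + 4*b + 24) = (b - 3)*(b - 2)*(b^3 + b^2 - 8*b - 12) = (b - 3)*(b - 2)*(b + 2)*(b^2 - b - 6) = (b - 3)^2*(b - 2)*(b + 2)*(b + 2)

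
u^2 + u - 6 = (u - 2)*(u + 3)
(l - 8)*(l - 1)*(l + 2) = l^3 - 7*l^2 - 10*l + 16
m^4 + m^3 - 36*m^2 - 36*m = m*(m - 6)*(m + 1)*(m + 6)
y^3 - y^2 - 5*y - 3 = (y - 3)*(y + 1)^2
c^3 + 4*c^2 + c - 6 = (c - 1)*(c + 2)*(c + 3)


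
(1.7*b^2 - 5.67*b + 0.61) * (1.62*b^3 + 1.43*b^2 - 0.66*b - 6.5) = 2.754*b^5 - 6.7544*b^4 - 8.2419*b^3 - 6.4355*b^2 + 36.4524*b - 3.965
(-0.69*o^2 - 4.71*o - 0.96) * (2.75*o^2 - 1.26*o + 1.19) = -1.8975*o^4 - 12.0831*o^3 + 2.4735*o^2 - 4.3953*o - 1.1424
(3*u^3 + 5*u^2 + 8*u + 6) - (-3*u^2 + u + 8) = 3*u^3 + 8*u^2 + 7*u - 2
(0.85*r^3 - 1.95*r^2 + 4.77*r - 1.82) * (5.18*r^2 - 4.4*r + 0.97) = 4.403*r^5 - 13.841*r^4 + 34.1131*r^3 - 32.3071*r^2 + 12.6349*r - 1.7654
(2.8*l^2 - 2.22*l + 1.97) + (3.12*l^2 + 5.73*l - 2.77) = 5.92*l^2 + 3.51*l - 0.8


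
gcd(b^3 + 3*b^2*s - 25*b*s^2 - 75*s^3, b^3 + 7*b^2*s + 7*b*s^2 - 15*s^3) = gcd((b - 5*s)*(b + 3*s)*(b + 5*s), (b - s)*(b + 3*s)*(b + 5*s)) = b^2 + 8*b*s + 15*s^2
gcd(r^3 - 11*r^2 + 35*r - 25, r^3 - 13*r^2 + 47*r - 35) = r^2 - 6*r + 5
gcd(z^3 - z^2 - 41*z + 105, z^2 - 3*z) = z - 3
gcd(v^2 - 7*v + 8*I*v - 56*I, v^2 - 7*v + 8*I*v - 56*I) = v^2 + v*(-7 + 8*I) - 56*I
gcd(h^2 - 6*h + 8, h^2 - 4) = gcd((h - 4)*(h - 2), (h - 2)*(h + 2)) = h - 2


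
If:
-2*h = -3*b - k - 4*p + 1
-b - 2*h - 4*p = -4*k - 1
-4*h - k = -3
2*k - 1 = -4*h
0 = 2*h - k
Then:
No Solution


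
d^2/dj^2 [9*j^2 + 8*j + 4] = 18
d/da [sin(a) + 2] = cos(a)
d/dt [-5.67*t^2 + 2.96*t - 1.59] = 2.96 - 11.34*t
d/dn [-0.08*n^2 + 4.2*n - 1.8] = 4.2 - 0.16*n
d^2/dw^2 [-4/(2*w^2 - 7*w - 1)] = 8*(-4*w^2 + 14*w + (4*w - 7)^2 + 2)/(-2*w^2 + 7*w + 1)^3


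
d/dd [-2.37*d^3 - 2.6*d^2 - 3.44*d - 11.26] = -7.11*d^2 - 5.2*d - 3.44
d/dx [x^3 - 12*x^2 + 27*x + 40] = 3*x^2 - 24*x + 27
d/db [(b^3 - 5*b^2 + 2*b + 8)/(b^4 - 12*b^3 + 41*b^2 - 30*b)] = (-b^6 + 10*b^5 - 25*b^4 - 44*b^3 + 356*b^2 - 656*b + 240)/(b^2*(b^6 - 24*b^5 + 226*b^4 - 1044*b^3 + 2401*b^2 - 2460*b + 900))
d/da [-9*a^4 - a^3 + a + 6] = -36*a^3 - 3*a^2 + 1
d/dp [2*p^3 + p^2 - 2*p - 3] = 6*p^2 + 2*p - 2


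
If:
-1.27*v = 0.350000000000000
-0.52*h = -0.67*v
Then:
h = -0.36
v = -0.28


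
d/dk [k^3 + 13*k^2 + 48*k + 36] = 3*k^2 + 26*k + 48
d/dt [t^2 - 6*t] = 2*t - 6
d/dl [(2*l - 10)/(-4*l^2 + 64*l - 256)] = (l - 2)/(2*(l^3 - 24*l^2 + 192*l - 512))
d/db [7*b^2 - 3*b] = 14*b - 3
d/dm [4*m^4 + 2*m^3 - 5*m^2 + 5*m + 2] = 16*m^3 + 6*m^2 - 10*m + 5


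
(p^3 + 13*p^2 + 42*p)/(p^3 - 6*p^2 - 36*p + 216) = p*(p + 7)/(p^2 - 12*p + 36)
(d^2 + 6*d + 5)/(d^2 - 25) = (d + 1)/(d - 5)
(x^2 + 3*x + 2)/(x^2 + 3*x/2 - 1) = 2*(x + 1)/(2*x - 1)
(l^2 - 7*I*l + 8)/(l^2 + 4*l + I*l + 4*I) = (l - 8*I)/(l + 4)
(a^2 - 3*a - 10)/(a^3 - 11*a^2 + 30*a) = (a + 2)/(a*(a - 6))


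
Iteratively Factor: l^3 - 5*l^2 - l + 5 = (l - 1)*(l^2 - 4*l - 5) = (l - 1)*(l + 1)*(l - 5)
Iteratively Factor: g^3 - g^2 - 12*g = (g + 3)*(g^2 - 4*g) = (g - 4)*(g + 3)*(g)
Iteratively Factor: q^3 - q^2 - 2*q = (q)*(q^2 - q - 2) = q*(q + 1)*(q - 2)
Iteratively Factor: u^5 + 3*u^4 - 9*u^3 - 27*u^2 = (u)*(u^4 + 3*u^3 - 9*u^2 - 27*u) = u*(u - 3)*(u^3 + 6*u^2 + 9*u) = u^2*(u - 3)*(u^2 + 6*u + 9) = u^2*(u - 3)*(u + 3)*(u + 3)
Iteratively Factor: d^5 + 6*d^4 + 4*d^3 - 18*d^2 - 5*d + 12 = (d + 3)*(d^4 + 3*d^3 - 5*d^2 - 3*d + 4) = (d - 1)*(d + 3)*(d^3 + 4*d^2 - d - 4) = (d - 1)*(d + 3)*(d + 4)*(d^2 - 1) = (d - 1)^2*(d + 3)*(d + 4)*(d + 1)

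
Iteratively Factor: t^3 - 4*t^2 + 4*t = (t)*(t^2 - 4*t + 4) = t*(t - 2)*(t - 2)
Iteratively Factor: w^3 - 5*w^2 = (w)*(w^2 - 5*w) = w*(w - 5)*(w)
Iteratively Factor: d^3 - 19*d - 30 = (d - 5)*(d^2 + 5*d + 6) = (d - 5)*(d + 3)*(d + 2)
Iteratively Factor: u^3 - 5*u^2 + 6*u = (u)*(u^2 - 5*u + 6) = u*(u - 3)*(u - 2)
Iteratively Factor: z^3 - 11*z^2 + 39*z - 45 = (z - 3)*(z^2 - 8*z + 15) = (z - 5)*(z - 3)*(z - 3)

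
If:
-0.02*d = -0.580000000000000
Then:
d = 29.00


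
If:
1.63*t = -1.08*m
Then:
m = -1.50925925925926*t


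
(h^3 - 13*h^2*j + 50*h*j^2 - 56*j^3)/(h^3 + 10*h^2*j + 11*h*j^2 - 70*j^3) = (h^2 - 11*h*j + 28*j^2)/(h^2 + 12*h*j + 35*j^2)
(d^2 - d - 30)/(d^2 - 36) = (d + 5)/(d + 6)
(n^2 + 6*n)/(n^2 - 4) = n*(n + 6)/(n^2 - 4)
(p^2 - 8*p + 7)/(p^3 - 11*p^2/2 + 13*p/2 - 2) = 2*(p - 7)/(2*p^2 - 9*p + 4)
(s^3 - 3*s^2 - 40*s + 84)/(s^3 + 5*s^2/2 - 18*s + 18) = 2*(s - 7)/(2*s - 3)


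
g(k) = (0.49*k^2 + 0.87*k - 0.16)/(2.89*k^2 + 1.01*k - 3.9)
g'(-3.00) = -0.03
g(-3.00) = 0.09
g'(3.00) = -0.05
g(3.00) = 0.27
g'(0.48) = -0.67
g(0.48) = -0.13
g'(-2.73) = -0.05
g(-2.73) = 0.08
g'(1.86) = -0.25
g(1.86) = 0.40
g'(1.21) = -4.02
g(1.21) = 1.04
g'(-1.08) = -0.94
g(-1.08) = 0.33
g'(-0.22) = -0.17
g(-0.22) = 0.08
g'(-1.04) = -0.72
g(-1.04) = 0.29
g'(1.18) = -5.46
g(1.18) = 1.18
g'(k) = (-5.78*k - 1.01)*(0.49*k^2 + 0.87*k - 0.16)/(2.89*k^2 + 1.01*k - 3.9)^2 + (0.98*k + 0.87)/(2.89*k^2 + 1.01*k - 3.9) = (-2.0194*k^2 - 2.8972*k - 3.2314)/(8.3521*k^4 + 5.8378*k^3 - 21.5219*k^2 - 7.878*k + 15.21)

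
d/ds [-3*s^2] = -6*s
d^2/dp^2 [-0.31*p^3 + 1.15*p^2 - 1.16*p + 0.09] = 2.3 - 1.86*p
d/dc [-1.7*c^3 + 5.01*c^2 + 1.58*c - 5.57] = -5.1*c^2 + 10.02*c + 1.58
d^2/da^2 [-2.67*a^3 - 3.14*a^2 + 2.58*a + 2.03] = -16.02*a - 6.28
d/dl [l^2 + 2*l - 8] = 2*l + 2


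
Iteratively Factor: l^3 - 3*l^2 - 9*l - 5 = (l + 1)*(l^2 - 4*l - 5) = (l - 5)*(l + 1)*(l + 1)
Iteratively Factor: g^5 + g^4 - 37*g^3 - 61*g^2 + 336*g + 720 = (g + 4)*(g^4 - 3*g^3 - 25*g^2 + 39*g + 180) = (g - 4)*(g + 4)*(g^3 + g^2 - 21*g - 45) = (g - 4)*(g + 3)*(g + 4)*(g^2 - 2*g - 15) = (g - 5)*(g - 4)*(g + 3)*(g + 4)*(g + 3)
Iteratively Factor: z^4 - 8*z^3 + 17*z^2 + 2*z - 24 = (z - 2)*(z^3 - 6*z^2 + 5*z + 12) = (z - 2)*(z + 1)*(z^2 - 7*z + 12) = (z - 3)*(z - 2)*(z + 1)*(z - 4)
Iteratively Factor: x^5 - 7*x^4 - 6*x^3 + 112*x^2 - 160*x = (x)*(x^4 - 7*x^3 - 6*x^2 + 112*x - 160) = x*(x + 4)*(x^3 - 11*x^2 + 38*x - 40) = x*(x - 4)*(x + 4)*(x^2 - 7*x + 10) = x*(x - 4)*(x - 2)*(x + 4)*(x - 5)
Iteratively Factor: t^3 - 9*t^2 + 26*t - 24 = (t - 4)*(t^2 - 5*t + 6) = (t - 4)*(t - 2)*(t - 3)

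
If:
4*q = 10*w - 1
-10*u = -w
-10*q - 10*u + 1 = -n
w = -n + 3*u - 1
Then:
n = -569/534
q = -17/1068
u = 5/534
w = 25/267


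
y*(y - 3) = y^2 - 3*y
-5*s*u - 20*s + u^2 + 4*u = (-5*s + u)*(u + 4)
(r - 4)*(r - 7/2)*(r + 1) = r^3 - 13*r^2/2 + 13*r/2 + 14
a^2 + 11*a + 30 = (a + 5)*(a + 6)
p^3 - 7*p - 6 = (p - 3)*(p + 1)*(p + 2)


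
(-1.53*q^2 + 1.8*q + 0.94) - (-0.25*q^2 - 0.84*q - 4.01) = -1.28*q^2 + 2.64*q + 4.95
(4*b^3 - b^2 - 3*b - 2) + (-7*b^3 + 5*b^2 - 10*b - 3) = -3*b^3 + 4*b^2 - 13*b - 5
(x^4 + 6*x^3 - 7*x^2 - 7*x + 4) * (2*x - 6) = 2*x^5 + 6*x^4 - 50*x^3 + 28*x^2 + 50*x - 24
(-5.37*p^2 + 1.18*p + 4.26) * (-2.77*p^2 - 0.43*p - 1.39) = 14.8749*p^4 - 0.9595*p^3 - 4.8433*p^2 - 3.472*p - 5.9214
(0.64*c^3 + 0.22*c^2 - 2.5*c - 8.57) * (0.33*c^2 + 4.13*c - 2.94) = 0.2112*c^5 + 2.7158*c^4 - 1.798*c^3 - 13.7999*c^2 - 28.0441*c + 25.1958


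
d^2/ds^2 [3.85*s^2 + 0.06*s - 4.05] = 7.70000000000000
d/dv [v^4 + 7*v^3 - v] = 4*v^3 + 21*v^2 - 1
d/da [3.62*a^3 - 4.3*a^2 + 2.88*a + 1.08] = 10.86*a^2 - 8.6*a + 2.88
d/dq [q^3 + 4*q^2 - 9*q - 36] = 3*q^2 + 8*q - 9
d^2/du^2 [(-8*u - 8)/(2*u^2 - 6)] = 8*(-4*u^2*(u + 1) + (3*u + 1)*(u^2 - 3))/(u^2 - 3)^3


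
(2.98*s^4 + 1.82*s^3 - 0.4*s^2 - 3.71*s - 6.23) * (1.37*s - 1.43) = 4.0826*s^5 - 1.768*s^4 - 3.1506*s^3 - 4.5107*s^2 - 3.2298*s + 8.9089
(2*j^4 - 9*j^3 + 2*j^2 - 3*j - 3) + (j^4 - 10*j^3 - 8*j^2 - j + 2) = 3*j^4 - 19*j^3 - 6*j^2 - 4*j - 1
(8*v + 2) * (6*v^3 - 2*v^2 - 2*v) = 48*v^4 - 4*v^3 - 20*v^2 - 4*v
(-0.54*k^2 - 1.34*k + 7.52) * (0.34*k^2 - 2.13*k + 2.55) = -0.1836*k^4 + 0.6946*k^3 + 4.034*k^2 - 19.4346*k + 19.176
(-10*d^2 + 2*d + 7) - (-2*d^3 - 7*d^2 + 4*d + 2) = 2*d^3 - 3*d^2 - 2*d + 5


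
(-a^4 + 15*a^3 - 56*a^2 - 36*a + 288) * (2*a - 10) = -2*a^5 + 40*a^4 - 262*a^3 + 488*a^2 + 936*a - 2880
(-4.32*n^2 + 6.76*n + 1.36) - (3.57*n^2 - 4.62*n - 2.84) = -7.89*n^2 + 11.38*n + 4.2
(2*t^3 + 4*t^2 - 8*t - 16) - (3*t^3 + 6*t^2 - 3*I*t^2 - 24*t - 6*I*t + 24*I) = -t^3 - 2*t^2 + 3*I*t^2 + 16*t + 6*I*t - 16 - 24*I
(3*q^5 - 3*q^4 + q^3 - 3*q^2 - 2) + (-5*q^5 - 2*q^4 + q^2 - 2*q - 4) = -2*q^5 - 5*q^4 + q^3 - 2*q^2 - 2*q - 6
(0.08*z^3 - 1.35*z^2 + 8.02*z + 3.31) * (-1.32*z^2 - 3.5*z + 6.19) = -0.1056*z^5 + 1.502*z^4 - 5.3662*z^3 - 40.7957*z^2 + 38.0588*z + 20.4889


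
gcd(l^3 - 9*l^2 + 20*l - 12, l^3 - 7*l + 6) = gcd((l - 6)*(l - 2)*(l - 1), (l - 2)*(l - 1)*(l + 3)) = l^2 - 3*l + 2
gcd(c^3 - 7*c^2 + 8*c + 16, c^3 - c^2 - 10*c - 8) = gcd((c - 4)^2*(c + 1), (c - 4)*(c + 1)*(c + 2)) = c^2 - 3*c - 4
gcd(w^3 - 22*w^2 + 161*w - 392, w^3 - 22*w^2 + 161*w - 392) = w^3 - 22*w^2 + 161*w - 392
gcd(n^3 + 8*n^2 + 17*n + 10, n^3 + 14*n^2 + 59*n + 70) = n^2 + 7*n + 10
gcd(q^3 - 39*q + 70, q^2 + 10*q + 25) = 1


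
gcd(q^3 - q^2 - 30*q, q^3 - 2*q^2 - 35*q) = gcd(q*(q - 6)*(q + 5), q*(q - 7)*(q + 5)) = q^2 + 5*q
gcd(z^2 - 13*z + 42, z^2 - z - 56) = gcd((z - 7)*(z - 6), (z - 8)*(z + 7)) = 1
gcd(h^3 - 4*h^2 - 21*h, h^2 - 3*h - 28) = h - 7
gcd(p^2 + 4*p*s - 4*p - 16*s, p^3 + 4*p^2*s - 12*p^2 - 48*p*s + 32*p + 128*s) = p^2 + 4*p*s - 4*p - 16*s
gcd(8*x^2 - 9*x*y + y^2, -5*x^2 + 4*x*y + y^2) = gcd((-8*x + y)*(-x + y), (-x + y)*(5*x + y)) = x - y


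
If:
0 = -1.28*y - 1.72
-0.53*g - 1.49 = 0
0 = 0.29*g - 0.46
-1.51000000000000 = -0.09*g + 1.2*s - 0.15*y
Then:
No Solution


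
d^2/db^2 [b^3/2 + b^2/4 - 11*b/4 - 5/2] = 3*b + 1/2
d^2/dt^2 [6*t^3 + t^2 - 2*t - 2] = 36*t + 2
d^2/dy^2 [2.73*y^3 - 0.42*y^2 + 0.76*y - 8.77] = 16.38*y - 0.84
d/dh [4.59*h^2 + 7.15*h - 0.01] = 9.18*h + 7.15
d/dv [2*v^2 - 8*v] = 4*v - 8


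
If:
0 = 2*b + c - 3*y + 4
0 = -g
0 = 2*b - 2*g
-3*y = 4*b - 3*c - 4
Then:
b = 0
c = 0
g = 0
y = 4/3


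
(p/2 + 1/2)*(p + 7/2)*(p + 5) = p^3/2 + 19*p^2/4 + 13*p + 35/4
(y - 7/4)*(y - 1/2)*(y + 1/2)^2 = y^4 - 5*y^3/4 - 9*y^2/8 + 5*y/16 + 7/32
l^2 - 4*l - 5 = (l - 5)*(l + 1)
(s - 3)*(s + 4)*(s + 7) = s^3 + 8*s^2 - 5*s - 84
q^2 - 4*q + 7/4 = (q - 7/2)*(q - 1/2)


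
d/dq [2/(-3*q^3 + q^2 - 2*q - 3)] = 2*(9*q^2 - 2*q + 2)/(3*q^3 - q^2 + 2*q + 3)^2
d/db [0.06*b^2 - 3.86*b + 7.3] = 0.12*b - 3.86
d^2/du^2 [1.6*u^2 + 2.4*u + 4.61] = 3.20000000000000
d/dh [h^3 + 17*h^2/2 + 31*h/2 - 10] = 3*h^2 + 17*h + 31/2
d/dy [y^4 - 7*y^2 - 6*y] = 4*y^3 - 14*y - 6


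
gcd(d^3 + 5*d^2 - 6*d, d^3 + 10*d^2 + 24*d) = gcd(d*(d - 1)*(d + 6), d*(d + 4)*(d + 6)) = d^2 + 6*d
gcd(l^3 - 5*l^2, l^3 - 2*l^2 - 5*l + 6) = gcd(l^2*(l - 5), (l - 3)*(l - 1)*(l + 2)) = 1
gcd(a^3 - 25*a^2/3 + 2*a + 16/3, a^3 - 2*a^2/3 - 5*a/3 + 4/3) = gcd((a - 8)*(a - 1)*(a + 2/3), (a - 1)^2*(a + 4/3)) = a - 1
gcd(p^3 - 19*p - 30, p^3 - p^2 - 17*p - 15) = p^2 - 2*p - 15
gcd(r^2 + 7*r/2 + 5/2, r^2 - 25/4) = r + 5/2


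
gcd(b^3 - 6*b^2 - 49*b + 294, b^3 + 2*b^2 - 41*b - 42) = b^2 + b - 42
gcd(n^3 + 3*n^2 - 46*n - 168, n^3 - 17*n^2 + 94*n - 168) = n - 7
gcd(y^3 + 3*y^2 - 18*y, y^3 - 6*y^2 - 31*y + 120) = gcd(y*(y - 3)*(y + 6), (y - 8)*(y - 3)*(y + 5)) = y - 3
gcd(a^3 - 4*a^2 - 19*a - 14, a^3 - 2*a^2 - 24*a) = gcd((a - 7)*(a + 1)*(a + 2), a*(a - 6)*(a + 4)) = 1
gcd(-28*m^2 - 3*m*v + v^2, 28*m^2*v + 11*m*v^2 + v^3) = 4*m + v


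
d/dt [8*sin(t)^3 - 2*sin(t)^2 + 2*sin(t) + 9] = 2*(12*sin(t)^2 - 2*sin(t) + 1)*cos(t)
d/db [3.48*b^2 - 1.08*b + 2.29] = 6.96*b - 1.08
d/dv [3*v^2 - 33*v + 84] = 6*v - 33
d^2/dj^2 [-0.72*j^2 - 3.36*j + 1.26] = -1.44000000000000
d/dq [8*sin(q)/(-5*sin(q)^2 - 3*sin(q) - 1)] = 8*(cos(q) - 5*cos(3*q))/(6*sin(q) - 5*cos(2*q) + 7)^2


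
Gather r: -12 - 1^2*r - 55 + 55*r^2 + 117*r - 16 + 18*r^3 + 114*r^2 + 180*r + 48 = 18*r^3 + 169*r^2 + 296*r - 35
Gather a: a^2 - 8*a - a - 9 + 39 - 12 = a^2 - 9*a + 18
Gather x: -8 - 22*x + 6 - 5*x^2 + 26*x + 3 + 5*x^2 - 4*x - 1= 0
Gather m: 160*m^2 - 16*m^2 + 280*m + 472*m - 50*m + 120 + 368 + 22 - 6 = 144*m^2 + 702*m + 504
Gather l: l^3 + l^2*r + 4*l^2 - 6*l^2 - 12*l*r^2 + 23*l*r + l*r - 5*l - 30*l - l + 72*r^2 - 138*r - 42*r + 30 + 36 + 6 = l^3 + l^2*(r - 2) + l*(-12*r^2 + 24*r - 36) + 72*r^2 - 180*r + 72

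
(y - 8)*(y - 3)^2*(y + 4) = y^4 - 10*y^3 + y^2 + 156*y - 288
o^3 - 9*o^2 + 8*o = o*(o - 8)*(o - 1)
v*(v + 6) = v^2 + 6*v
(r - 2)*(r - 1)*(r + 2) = r^3 - r^2 - 4*r + 4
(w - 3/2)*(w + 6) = w^2 + 9*w/2 - 9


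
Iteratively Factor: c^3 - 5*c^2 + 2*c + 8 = (c - 2)*(c^2 - 3*c - 4) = (c - 2)*(c + 1)*(c - 4)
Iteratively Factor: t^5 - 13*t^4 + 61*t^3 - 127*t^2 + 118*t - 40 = (t - 5)*(t^4 - 8*t^3 + 21*t^2 - 22*t + 8) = (t - 5)*(t - 2)*(t^3 - 6*t^2 + 9*t - 4) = (t - 5)*(t - 2)*(t - 1)*(t^2 - 5*t + 4) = (t - 5)*(t - 4)*(t - 2)*(t - 1)*(t - 1)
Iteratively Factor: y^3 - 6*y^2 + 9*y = (y - 3)*(y^2 - 3*y) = y*(y - 3)*(y - 3)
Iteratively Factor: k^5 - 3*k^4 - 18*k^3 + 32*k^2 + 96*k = (k - 4)*(k^4 + k^3 - 14*k^2 - 24*k) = (k - 4)^2*(k^3 + 5*k^2 + 6*k) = (k - 4)^2*(k + 3)*(k^2 + 2*k) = (k - 4)^2*(k + 2)*(k + 3)*(k)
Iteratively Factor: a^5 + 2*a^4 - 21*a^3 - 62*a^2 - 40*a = (a + 2)*(a^4 - 21*a^2 - 20*a) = (a - 5)*(a + 2)*(a^3 + 5*a^2 + 4*a) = (a - 5)*(a + 1)*(a + 2)*(a^2 + 4*a) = a*(a - 5)*(a + 1)*(a + 2)*(a + 4)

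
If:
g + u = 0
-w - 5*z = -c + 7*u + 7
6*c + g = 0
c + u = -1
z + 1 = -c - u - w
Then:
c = -1/7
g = 6/7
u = -6/7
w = 2/7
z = -2/7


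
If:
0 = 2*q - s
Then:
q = s/2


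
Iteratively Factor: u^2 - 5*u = (u - 5)*(u)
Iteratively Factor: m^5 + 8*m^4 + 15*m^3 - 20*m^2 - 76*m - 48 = (m + 1)*(m^4 + 7*m^3 + 8*m^2 - 28*m - 48) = (m + 1)*(m + 4)*(m^3 + 3*m^2 - 4*m - 12) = (m - 2)*(m + 1)*(m + 4)*(m^2 + 5*m + 6) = (m - 2)*(m + 1)*(m + 3)*(m + 4)*(m + 2)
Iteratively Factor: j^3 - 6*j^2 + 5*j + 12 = (j - 4)*(j^2 - 2*j - 3) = (j - 4)*(j - 3)*(j + 1)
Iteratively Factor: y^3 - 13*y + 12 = (y + 4)*(y^2 - 4*y + 3) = (y - 3)*(y + 4)*(y - 1)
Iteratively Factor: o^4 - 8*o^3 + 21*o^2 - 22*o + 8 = (o - 1)*(o^3 - 7*o^2 + 14*o - 8) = (o - 4)*(o - 1)*(o^2 - 3*o + 2) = (o - 4)*(o - 1)^2*(o - 2)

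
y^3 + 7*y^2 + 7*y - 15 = (y - 1)*(y + 3)*(y + 5)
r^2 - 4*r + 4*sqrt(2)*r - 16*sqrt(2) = (r - 4)*(r + 4*sqrt(2))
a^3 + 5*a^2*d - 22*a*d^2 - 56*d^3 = (a - 4*d)*(a + 2*d)*(a + 7*d)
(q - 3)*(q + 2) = q^2 - q - 6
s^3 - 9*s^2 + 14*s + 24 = (s - 6)*(s - 4)*(s + 1)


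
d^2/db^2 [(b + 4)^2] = 2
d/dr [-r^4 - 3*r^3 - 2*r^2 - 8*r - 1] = -4*r^3 - 9*r^2 - 4*r - 8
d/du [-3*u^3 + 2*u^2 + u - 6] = -9*u^2 + 4*u + 1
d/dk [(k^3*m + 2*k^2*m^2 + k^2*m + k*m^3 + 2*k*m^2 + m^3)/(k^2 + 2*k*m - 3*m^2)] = m*(k^4 + 4*k^3*m - 6*k^2*m^2 - 12*k*m^3 - 8*k*m^2 - 3*m^4 - 8*m^3)/(k^4 + 4*k^3*m - 2*k^2*m^2 - 12*k*m^3 + 9*m^4)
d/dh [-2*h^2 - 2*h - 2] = -4*h - 2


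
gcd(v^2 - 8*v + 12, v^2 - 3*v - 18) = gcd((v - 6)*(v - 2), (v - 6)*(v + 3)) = v - 6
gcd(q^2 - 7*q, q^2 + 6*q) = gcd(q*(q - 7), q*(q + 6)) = q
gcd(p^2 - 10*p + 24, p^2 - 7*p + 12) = p - 4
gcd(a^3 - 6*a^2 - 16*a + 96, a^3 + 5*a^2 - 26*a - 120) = a + 4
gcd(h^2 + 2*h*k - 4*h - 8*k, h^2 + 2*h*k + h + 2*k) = h + 2*k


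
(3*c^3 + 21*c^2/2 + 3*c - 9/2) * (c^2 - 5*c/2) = 3*c^5 + 3*c^4 - 93*c^3/4 - 12*c^2 + 45*c/4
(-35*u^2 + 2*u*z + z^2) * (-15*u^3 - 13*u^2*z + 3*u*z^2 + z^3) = 525*u^5 + 425*u^4*z - 146*u^3*z^2 - 42*u^2*z^3 + 5*u*z^4 + z^5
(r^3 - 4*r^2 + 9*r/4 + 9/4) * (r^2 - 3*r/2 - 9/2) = r^5 - 11*r^4/2 + 15*r^3/4 + 135*r^2/8 - 27*r/2 - 81/8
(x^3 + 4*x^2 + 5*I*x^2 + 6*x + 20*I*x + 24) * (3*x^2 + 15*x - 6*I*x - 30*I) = 3*x^5 + 27*x^4 + 9*I*x^4 + 108*x^3 + 81*I*x^3 + 432*x^2 + 144*I*x^2 + 960*x - 324*I*x - 720*I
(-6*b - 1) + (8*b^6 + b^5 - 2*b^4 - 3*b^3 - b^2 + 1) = 8*b^6 + b^5 - 2*b^4 - 3*b^3 - b^2 - 6*b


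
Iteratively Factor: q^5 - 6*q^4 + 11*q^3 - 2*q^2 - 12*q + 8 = (q - 2)*(q^4 - 4*q^3 + 3*q^2 + 4*q - 4) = (q - 2)*(q + 1)*(q^3 - 5*q^2 + 8*q - 4) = (q - 2)^2*(q + 1)*(q^2 - 3*q + 2) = (q - 2)^3*(q + 1)*(q - 1)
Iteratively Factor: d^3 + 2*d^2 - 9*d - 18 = (d + 3)*(d^2 - d - 6) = (d - 3)*(d + 3)*(d + 2)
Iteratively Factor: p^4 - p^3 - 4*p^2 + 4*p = (p)*(p^3 - p^2 - 4*p + 4) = p*(p - 1)*(p^2 - 4) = p*(p - 1)*(p + 2)*(p - 2)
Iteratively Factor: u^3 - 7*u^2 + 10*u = (u)*(u^2 - 7*u + 10) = u*(u - 5)*(u - 2)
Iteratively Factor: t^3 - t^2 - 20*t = (t)*(t^2 - t - 20) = t*(t - 5)*(t + 4)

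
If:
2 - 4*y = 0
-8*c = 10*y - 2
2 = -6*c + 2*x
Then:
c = -3/8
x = -1/8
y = 1/2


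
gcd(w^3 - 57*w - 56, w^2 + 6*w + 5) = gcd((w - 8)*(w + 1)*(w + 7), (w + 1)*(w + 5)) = w + 1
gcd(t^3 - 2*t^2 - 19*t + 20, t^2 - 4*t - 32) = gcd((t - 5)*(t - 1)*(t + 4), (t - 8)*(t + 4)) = t + 4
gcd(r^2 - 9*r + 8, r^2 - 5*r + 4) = r - 1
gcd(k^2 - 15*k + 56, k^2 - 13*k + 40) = k - 8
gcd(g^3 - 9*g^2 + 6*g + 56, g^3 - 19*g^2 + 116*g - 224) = g^2 - 11*g + 28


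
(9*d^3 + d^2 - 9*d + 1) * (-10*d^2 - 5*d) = -90*d^5 - 55*d^4 + 85*d^3 + 35*d^2 - 5*d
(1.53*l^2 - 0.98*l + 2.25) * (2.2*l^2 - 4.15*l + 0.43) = 3.366*l^4 - 8.5055*l^3 + 9.6749*l^2 - 9.7589*l + 0.9675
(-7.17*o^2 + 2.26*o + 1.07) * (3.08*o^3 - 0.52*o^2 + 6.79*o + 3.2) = -22.0836*o^5 + 10.6892*o^4 - 46.5639*o^3 - 8.155*o^2 + 14.4973*o + 3.424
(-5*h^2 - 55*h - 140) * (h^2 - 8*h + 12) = -5*h^4 - 15*h^3 + 240*h^2 + 460*h - 1680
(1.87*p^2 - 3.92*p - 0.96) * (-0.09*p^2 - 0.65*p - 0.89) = -0.1683*p^4 - 0.8627*p^3 + 0.9701*p^2 + 4.1128*p + 0.8544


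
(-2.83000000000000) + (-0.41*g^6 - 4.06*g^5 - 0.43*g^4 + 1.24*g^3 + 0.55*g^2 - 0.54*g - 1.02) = -0.41*g^6 - 4.06*g^5 - 0.43*g^4 + 1.24*g^3 + 0.55*g^2 - 0.54*g - 3.85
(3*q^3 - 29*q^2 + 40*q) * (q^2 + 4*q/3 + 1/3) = 3*q^5 - 25*q^4 + 7*q^3/3 + 131*q^2/3 + 40*q/3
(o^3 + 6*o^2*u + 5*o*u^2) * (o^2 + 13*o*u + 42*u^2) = o^5 + 19*o^4*u + 125*o^3*u^2 + 317*o^2*u^3 + 210*o*u^4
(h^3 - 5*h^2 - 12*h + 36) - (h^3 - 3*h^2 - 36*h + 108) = -2*h^2 + 24*h - 72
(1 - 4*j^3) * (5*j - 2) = -20*j^4 + 8*j^3 + 5*j - 2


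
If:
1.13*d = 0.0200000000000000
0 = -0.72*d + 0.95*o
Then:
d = 0.02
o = 0.01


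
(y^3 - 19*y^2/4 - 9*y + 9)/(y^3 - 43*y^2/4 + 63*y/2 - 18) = (y + 2)/(y - 4)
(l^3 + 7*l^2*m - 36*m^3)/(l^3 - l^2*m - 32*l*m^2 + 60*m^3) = (l + 3*m)/(l - 5*m)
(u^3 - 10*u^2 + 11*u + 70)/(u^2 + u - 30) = (u^2 - 5*u - 14)/(u + 6)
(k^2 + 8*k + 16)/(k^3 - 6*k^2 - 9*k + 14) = (k^2 + 8*k + 16)/(k^3 - 6*k^2 - 9*k + 14)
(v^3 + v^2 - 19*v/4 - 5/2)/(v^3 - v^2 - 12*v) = (-v^3 - v^2 + 19*v/4 + 5/2)/(v*(-v^2 + v + 12))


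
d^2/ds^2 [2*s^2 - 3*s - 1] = 4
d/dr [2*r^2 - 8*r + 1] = 4*r - 8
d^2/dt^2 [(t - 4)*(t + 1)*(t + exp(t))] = t^2*exp(t) + t*exp(t) + 6*t - 8*exp(t) - 6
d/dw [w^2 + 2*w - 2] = 2*w + 2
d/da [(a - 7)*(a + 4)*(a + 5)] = 3*a^2 + 4*a - 43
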